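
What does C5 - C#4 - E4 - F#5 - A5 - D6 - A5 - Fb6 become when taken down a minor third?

C5 to A4
C#4 to A#3
E4 to C#4
F#5 to D#5
A5 to F#5
D6 to B5
A5 to F#5
Fb6 to Db6

A4 A#3 C#4 D#5 F#5 B5 F#5 Db6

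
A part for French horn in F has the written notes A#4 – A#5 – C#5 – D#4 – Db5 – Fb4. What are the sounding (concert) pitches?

D#4 D#5 F#4 G#3 Gb4 Bbb3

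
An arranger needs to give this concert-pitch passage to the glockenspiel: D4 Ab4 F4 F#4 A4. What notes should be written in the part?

Written C4 sounds as C6 on the glockenspiel, so concert pitches are written a perfect fifteenth down.
D4 gives D2
Ab4 gives Ab2
F4 gives F2
F#4 gives F#2
A4 gives A2

D2 Ab2 F2 F#2 A2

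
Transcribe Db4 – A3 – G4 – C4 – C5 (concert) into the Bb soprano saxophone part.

Eb4 B3 A4 D4 D5

The Bb soprano saxophone sounds a major second below written, so the written part must be a major second above concert — transpose each note up.
Db4 gives Eb4
A3 gives B3
G4 gives A4
C4 gives D4
C5 gives D5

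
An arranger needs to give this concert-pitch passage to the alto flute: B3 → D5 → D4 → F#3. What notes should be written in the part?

E4 G5 G4 B3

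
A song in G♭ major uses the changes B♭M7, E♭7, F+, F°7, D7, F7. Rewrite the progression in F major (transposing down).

G♭ major down to F major is a minor second; each chord root moves by that interval while the quality stays the same.
B♭M7: root B♭ down a minor second → A, giving AM7.
E♭7: root E♭ down a minor second → D, giving D7.
F+: root F down a minor second → E, giving E+.
F°7: root F down a minor second → E, giving E°7.
D7: root D down a minor second → C#, giving C#7.
F7: root F down a minor second → E, giving E7.

AM7 D7 E+ E°7 C#7 E7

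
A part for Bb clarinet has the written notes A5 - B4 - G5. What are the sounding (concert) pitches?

Written C4 on the Bb clarinet sounds as Bb3, a major second lower; apply that shift to every note.
A5 → G5
B4 → A4
G5 → F5

G5 A4 F5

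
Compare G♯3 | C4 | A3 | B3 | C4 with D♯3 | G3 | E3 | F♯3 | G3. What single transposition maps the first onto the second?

down a perfect fourth

Take the first pair: G#3 → D#3. G to D spans 4 letter names, so the interval is some kind of fourth.
D#3 to G#3 is 5 semitones, which makes it a perfect fourth; the second version is lower, so the direction is down.
Checking another pair — C4 → G3 — gives the same interval.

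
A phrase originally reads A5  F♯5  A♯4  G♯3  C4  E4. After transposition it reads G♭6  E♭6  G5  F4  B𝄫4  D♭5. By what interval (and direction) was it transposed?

up a diminished seventh

Take the first pair: A5 → Gb6. A to G spans 7 letter names, so the interval is some kind of seventh.
A5 to Gb6 is 9 semitones, which makes it a diminished seventh; the second version is higher, so the direction is up.
Checking another pair — E4 → Db5 — gives the same interval.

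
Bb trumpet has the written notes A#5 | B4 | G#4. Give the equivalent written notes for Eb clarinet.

E#5 F#4 D#4

First find concert pitch: the Bb trumpet sounds a major second below written, so A#5 B4 G#4 sounds G#5 A4 F#4.
Then write for Eb clarinet: it sounds a minor third above written, so the part must be a minor third below concert.
G#5 → E#5
A4 → F#4
F#4 → D#4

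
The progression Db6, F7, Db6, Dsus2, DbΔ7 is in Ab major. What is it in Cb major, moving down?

Fb6 Ab7 Fb6 Fsus2 FbΔ7

Ab major down to Cb major is a major sixth; each chord root moves by that interval while the quality stays the same.
Db6: root Db down a major sixth → Fb, giving Fb6.
F7: root F down a major sixth → Ab, giving Ab7.
Db6: root Db down a major sixth → Fb, giving Fb6.
Dsus2: root D down a major sixth → F, giving Fsus2.
DbΔ7: root Db down a major sixth → Fb, giving FbΔ7.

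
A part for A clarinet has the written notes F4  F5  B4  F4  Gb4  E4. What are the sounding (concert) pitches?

Written C4 on the A clarinet sounds as A3, a minor third lower; apply that shift to every note.
F4 gives D4
F5 gives D5
B4 gives G#4
F4 gives D4
Gb4 gives Eb4
E4 gives C#4

D4 D5 G#4 D4 Eb4 C#4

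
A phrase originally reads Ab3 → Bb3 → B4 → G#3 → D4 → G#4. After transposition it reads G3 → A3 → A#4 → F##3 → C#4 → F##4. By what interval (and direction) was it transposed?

Take the first pair: Ab3 → G3. A to G spans 2 letter names, so the interval is some kind of second.
G3 to Ab3 is 1 semitone, which makes it a minor second; the second version is lower, so the direction is down.
Checking another pair — G#4 → F##4 — gives the same interval.

down a minor second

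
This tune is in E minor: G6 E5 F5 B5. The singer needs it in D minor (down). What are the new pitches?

From E down to D is a major second; apply that to each pitch.
G6 to F6
E5 to D5
F5 to Eb5
B5 to A5

F6 D5 Eb5 A5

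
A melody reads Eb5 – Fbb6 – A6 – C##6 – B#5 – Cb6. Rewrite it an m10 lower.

Eb5 → C4
Fbb6 → Dbb5
A6 → F#5
C##6 → A##4
B#5 → G##4
Cb6 → Ab4

C4 Dbb5 F#5 A##4 G##4 Ab4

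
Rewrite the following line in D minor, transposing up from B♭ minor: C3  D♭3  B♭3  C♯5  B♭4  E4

E3 F3 D4 E#5 D5 G#4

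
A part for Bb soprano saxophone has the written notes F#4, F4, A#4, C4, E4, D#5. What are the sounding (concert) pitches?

Written C4 on the Bb soprano saxophone sounds as Bb3, a major second lower; apply that shift to every note.
F#4 → E4
F4 → Eb4
A#4 → G#4
C4 → Bb3
E4 → D4
D#5 → C#5

E4 Eb4 G#4 Bb3 D4 C#5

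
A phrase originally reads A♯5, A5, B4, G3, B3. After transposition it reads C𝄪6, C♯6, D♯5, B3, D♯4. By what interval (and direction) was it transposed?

Take the first pair: A#5 → C##6. A to C spans 3 letter names, so the interval is some kind of third.
A#5 to C##6 is 4 semitones, which makes it a major third; the second version is higher, so the direction is up.
Checking another pair — B3 → D#4 — gives the same interval.

up a major third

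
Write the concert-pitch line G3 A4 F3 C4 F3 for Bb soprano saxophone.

Written C4 sounds as Bb3 on the Bb soprano saxophone, so concert pitches are written a major second up.
G3 becomes A3
A4 becomes B4
F3 becomes G3
C4 becomes D4
F3 becomes G3

A3 B4 G3 D4 G3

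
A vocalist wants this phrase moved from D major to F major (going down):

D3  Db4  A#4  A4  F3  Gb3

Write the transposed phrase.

F2 Fb3 C#4 C4 Ab2 Bbb2

D major to F major down is a major sixth, so every note moves down by that interval.
D3 gives F2
Db4 gives Fb3
A#4 gives C#4
A4 gives C4
F3 gives Ab2
Gb3 gives Bbb2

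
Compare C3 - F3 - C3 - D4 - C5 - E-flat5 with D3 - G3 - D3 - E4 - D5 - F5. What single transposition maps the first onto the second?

up a major second

Take the first pair: C3 → D3. C to D spans 2 letter names, so the interval is some kind of second.
C3 to D3 is 2 semitones, which makes it a major second; the second version is higher, so the direction is up.
Checking another pair — Eb5 → F5 — gives the same interval.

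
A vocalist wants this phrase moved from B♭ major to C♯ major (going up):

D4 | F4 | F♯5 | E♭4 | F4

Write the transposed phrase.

From B♭ up to C♯ is an augmented second; apply that to each pitch.
D4 gives E#4
F4 gives G#4
F#5 gives G##5
Eb4 gives F#4
F4 gives G#4

E#4 G#4 G##5 F#4 G#4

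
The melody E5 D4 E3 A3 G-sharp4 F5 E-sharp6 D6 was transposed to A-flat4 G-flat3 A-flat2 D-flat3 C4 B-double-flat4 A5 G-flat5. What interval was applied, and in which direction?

Take the first pair: E5 → Ab4. E to A spans 5 letter names, so the interval is some kind of fifth.
Ab4 to E5 is 8 semitones, which makes it an augmented fifth; the second version is lower, so the direction is down.
Checking another pair — D6 → Gb5 — gives the same interval.

down an augmented fifth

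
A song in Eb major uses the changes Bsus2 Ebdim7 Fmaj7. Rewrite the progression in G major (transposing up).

D#sus2 Gdim7 Amaj7

Eb major up to G major is a major third; each chord root moves by that interval while the quality stays the same.
Bsus2: root B up a major third → D#, giving D#sus2.
Ebdim7: root Eb up a major third → G, giving Gdim7.
Fmaj7: root F up a major third → A, giving Amaj7.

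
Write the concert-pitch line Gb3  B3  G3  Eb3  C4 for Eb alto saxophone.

Eb4 G#4 E4 C4 A4

The Eb alto saxophone sounds a major sixth below written, so the written part must be a major sixth above concert — transpose each note up.
Gb3 gives Eb4
B3 gives G#4
G3 gives E4
Eb3 gives C4
C4 gives A4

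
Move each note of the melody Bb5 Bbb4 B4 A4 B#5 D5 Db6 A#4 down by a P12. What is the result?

Eb4 Ebb3 E3 D3 E#4 G3 Gb4 D#3

Bb5 → Eb4
Bbb4 → Ebb3
B4 → E3
A4 → D3
B#5 → E#4
D5 → G3
Db6 → Gb4
A#4 → D#3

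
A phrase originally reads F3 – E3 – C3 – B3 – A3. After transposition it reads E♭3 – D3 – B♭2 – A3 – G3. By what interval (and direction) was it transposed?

down a major second

From F3 to Eb3 is 2 letter names — a second of some quality.
Eb3 to F3 is 2 semitones, which makes it a major second; the second version is lower, so the direction is down.
Checking another pair — A3 → G3 — gives the same interval.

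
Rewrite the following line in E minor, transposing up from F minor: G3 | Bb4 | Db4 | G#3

F#4 A5 C5 F##4

From F up to E is a major seventh; apply that to each pitch.
G3 becomes F#4
Bb4 becomes A5
Db4 becomes C5
G#3 becomes F##4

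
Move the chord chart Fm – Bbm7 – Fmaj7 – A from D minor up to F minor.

Abm Dbm7 Abmaj7 C

D minor up to F minor is a minor third; each chord root moves by that interval while the quality stays the same.
Fm: root F up a minor third → Ab, giving Abm.
Bbm7: root Bb up a minor third → Db, giving Dbm7.
Fmaj7: root F up a minor third → Ab, giving Abmaj7.
A: root A up a minor third → C, giving C.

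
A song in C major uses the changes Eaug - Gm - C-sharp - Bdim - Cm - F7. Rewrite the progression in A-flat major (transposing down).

Caug Ebm A Gdim Abm Db7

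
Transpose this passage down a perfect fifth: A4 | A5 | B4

D4 D5 E4

A perfect fifth down from A4 gives D4.
A5 down a perfect fifth is D5.
A perfect fifth down from B4 gives E4.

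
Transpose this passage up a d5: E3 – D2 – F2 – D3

E3 → Bb3
D2 → Ab2
F2 → Cb3
D3 → Ab3

Bb3 Ab2 Cb3 Ab3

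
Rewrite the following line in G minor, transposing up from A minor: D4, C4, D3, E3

C5 Bb4 C4 D4

A minor to G minor up is a minor seventh, so every note moves up by that interval.
D4 gives C5
C4 gives Bb4
D3 gives C4
E3 gives D4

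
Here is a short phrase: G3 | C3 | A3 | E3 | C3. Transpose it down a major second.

F3 Bb2 G3 D3 Bb2

A major second down from G3 gives F3.
C3: a second down reaches B, and 2 semitones makes it Bb2.
A3 down a major second is G3.
E3 down a major second is D3.
C3: a second down reaches B, and 2 semitones makes it Bb2.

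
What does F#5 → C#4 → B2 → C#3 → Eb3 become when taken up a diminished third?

F#5 becomes Ab5
C#4 becomes Eb4
B2 becomes Db3
C#3 becomes Eb3
Eb3 becomes Gbb3

Ab5 Eb4 Db3 Eb3 Gbb3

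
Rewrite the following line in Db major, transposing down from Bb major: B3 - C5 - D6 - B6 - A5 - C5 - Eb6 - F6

Bb major to Db major down is a major sixth, so every note moves down by that interval.
B3 to D3
C5 to Eb4
D6 to F5
B6 to D6
A5 to C5
C5 to Eb4
Eb6 to Gb5
F6 to Ab5

D3 Eb4 F5 D6 C5 Eb4 Gb5 Ab5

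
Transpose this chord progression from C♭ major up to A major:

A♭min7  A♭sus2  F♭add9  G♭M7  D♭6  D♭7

C♭ major up to A major is an augmented sixth; each chord root moves by that interval while the quality stays the same.
A♭min7: root A♭ up an augmented sixth → F#, giving F#min7.
A♭sus2: root A♭ up an augmented sixth → F#, giving F#sus2.
F♭add9: root F♭ up an augmented sixth → D, giving Dadd9.
G♭M7: root G♭ up an augmented sixth → E, giving EM7.
D♭6: root D♭ up an augmented sixth → B, giving B6.
D♭7: root D♭ up an augmented sixth → B, giving B7.

F#min7 F#sus2 Dadd9 EM7 B6 B7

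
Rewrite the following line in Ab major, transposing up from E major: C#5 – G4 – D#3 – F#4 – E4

F5 Cb5 G3 Bb4 Ab4

E major to Ab major up is a diminished fourth, so every note moves up by that interval.
C#5 becomes F5
G4 becomes Cb5
D#3 becomes G3
F#4 becomes Bb4
E4 becomes Ab4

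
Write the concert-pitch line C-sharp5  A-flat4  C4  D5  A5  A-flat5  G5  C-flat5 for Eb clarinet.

A#4 F4 A3 B4 F#5 F5 E5 Ab4

Written C4 sounds as Eb4 on the Eb clarinet, so concert pitches are written a minor third down.
C#5 to A#4
Ab4 to F4
C4 to A3
D5 to B4
A5 to F#5
Ab5 to F5
G5 to E5
Cb5 to Ab4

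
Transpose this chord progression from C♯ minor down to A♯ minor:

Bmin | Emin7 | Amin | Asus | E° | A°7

C♯ minor down to A♯ minor is a minor third; each chord root moves by that interval while the quality stays the same.
Bmin: root B down a minor third → G#, giving G#min.
Emin7: root E down a minor third → C#, giving C#min7.
Amin: root A down a minor third → F#, giving F#min.
Asus: root A down a minor third → F#, giving F#sus.
E°: root E down a minor third → C#, giving C#°.
A°7: root A down a minor third → F#, giving F#°7.

G#min C#min7 F#min F#sus C#° F#°7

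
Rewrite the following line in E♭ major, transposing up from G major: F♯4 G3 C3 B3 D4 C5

D5 Eb4 Ab3 G4 Bb4 Ab5

From G up to E♭ is a minor sixth; apply that to each pitch.
F#4 becomes D5
G3 becomes Eb4
C3 becomes Ab3
B3 becomes G4
D4 becomes Bb4
C5 becomes Ab5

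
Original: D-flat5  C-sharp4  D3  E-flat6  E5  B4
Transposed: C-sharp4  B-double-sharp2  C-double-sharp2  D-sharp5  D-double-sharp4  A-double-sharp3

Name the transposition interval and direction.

Take the first pair: Db5 → C#4. D to C spans 9 letter names, so the interval is some kind of ninth.
C#4 to Db5 is 12 semitones, which makes it a diminished ninth; the second version is lower, so the direction is down.
Checking another pair — B4 → A##3 — gives the same interval.

down a diminished ninth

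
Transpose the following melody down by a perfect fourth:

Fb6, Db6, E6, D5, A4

Cb6 Ab5 B5 A4 E4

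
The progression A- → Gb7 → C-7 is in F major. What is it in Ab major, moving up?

F major up to Ab major is a minor third; each chord root moves by that interval while the quality stays the same.
A-: root A up a minor third → C, giving C-.
Gb7: root Gb up a minor third → Bbb, giving Bbb7.
C-7: root C up a minor third → Eb, giving Eb-7.

C- Bbb7 Eb-7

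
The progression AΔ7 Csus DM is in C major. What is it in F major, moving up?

DΔ7 Fsus GM

C major up to F major is a perfect fourth; each chord root moves by that interval while the quality stays the same.
AΔ7: root A up a perfect fourth → D, giving DΔ7.
Csus: root C up a perfect fourth → F, giving Fsus.
DM: root D up a perfect fourth → G, giving GM.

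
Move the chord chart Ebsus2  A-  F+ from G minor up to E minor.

Csus2 F#- D+

G minor up to E minor is a major sixth; each chord root moves by that interval while the quality stays the same.
Ebsus2: root Eb up a major sixth → C, giving Csus2.
A-: root A up a major sixth → F#, giving F#-.
F+: root F up a major sixth → D, giving D+.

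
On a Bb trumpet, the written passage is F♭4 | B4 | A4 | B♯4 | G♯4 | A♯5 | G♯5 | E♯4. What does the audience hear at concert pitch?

Ebb4 A4 G4 A#4 F#4 G#5 F#5 D#4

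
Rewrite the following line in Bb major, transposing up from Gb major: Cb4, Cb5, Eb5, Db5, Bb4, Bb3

Eb4 Eb5 G5 F5 D5 D4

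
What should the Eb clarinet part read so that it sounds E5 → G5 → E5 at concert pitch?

C#5 E5 C#5

Written C4 sounds as Eb4 on the Eb clarinet, so concert pitches are written a minor third down.
E5 gives C#5
G5 gives E5
E5 gives C#5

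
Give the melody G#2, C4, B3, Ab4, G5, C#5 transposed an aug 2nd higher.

G#2 up an augmented second is A##2.
C4: a second up reaches D, and 3 semitones makes it D#4.
B3 up an augmented second is C##4.
Ab4 up an augmented second is B4.
An augmented second up from G5 gives A#5.
An augmented second up from C#5 gives D##5.

A##2 D#4 C##4 B4 A#5 D##5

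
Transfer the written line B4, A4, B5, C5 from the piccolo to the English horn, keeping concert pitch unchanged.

F#6 E6 F#7 G6

First find concert pitch: the piccolo sounds a perfect octave above written, so B4 A4 B5 C5 sounds B5 A5 B6 C6.
Then write for English horn: it sounds a perfect fifth below written, so the part must be a perfect fifth above concert.
B5 → F#6
A5 → E6
B6 → F#7
C6 → G6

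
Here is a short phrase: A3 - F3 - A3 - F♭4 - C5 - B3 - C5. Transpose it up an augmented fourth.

An augmented fourth up from A3 gives D#4.
An augmented fourth up from F3 gives B3.
A3: a fourth up reaches D, and 6 semitones makes it D#4.
An augmented fourth up from Fb4 gives Bb4.
C5: a fourth up reaches F, and 6 semitones makes it F#5.
B3 up an augmented fourth is E#4.
C5 up an augmented fourth is F#5.

D#4 B3 D#4 Bb4 F#5 E#4 F#5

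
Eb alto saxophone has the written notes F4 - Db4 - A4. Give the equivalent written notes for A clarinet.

Cb4 Abb3 Eb4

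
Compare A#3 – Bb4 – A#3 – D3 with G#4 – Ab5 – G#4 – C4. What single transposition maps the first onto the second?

Take the first pair: A#3 → G#4. A to G spans 7 letter names, so the interval is some kind of seventh.
A#3 to G#4 is 10 semitones, which makes it a minor seventh; the second version is higher, so the direction is up.
Checking another pair — D3 → C4 — gives the same interval.

up a minor seventh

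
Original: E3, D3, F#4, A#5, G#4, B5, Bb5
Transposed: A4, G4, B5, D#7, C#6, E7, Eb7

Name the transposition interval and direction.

Take the first pair: E3 → A4. E to A spans 11 letter names, so the interval is some kind of eleventh.
E3 to A4 is 17 semitones, which makes it a perfect eleventh; the second version is higher, so the direction is up.
Checking another pair — Bb5 → Eb7 — gives the same interval.

up a perfect eleventh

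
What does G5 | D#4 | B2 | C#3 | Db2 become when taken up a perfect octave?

G6 D#5 B3 C#4 Db3

G5 gives G6
D#4 gives D#5
B2 gives B3
C#3 gives C#4
Db2 gives Db3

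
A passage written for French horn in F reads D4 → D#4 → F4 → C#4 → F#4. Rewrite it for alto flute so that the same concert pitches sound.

C4 C#4 Eb4 B3 E4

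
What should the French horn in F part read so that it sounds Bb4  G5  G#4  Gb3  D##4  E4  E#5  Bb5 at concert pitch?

F5 D6 D#5 Db4 A##4 B4 B#5 F6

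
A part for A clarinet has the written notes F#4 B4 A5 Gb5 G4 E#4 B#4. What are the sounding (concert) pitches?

D#4 G#4 F#5 Eb5 E4 C##4 G##4

The A clarinet sounds a minor third below written, so transpose each written note down a minor third.
F#4 → D#4
B4 → G#4
A5 → F#5
Gb5 → Eb5
G4 → E4
E#4 → C##4
B#4 → G##4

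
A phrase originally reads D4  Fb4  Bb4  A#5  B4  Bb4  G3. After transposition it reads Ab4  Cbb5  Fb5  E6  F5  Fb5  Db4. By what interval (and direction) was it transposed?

From D4 to Ab4 is 5 letter names — a fifth of some quality.
D4 to Ab4 is 6 semitones, which makes it a diminished fifth; the second version is higher, so the direction is up.
Checking another pair — G3 → Db4 — gives the same interval.

up a diminished fifth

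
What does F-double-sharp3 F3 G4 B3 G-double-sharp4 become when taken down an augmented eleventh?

F##3: an eleventh down reaches C, and 18 semitones makes it C#2.
An augmented eleventh down from F3 gives Cb2.
G4: an eleventh down reaches D, and 18 semitones makes it Db3.
An augmented eleventh down from B3 gives F2.
G##4: an eleventh down reaches D, and 18 semitones makes it D#3.

C#2 Cb2 Db3 F2 D#3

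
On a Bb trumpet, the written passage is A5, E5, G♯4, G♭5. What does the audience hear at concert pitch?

G5 D5 F#4 Fb5

Written C4 on the Bb trumpet sounds as Bb3, a major second lower; apply that shift to every note.
A5 gives G5
E5 gives D5
G#4 gives F#4
Gb5 gives Fb5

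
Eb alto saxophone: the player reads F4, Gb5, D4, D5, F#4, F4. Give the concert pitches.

Written C4 on the Eb alto saxophone sounds as Eb3, a major sixth lower; apply that shift to every note.
F4 gives Ab3
Gb5 gives Bbb4
D4 gives F3
D5 gives F4
F#4 gives A3
F4 gives Ab3

Ab3 Bbb4 F3 F4 A3 Ab3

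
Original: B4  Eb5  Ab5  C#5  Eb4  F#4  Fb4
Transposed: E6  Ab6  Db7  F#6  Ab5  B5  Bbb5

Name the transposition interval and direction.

up a perfect eleventh

Take the first pair: B4 → E6. B to E spans 11 letter names, so the interval is some kind of eleventh.
B4 to E6 is 17 semitones, which makes it a perfect eleventh; the second version is higher, so the direction is up.
Checking another pair — Fb4 → Bbb5 — gives the same interval.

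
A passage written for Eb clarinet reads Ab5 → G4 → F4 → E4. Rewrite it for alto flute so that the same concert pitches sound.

Fb6 Eb5 Db5 C5

First find concert pitch: the Eb clarinet sounds a minor third above written, so Ab5 G4 F4 E4 sounds Cb6 Bb4 Ab4 G4.
Then write for alto flute: it sounds a perfect fourth below written, so the part must be a perfect fourth above concert.
Cb6 → Fb6
Bb4 → Eb5
Ab4 → Db5
G4 → C5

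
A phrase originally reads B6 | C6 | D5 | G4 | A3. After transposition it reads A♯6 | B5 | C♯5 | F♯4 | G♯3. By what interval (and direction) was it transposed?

From B6 to A#6 is 2 letter names — a second of some quality.
A#6 to B6 is 1 semitone, which makes it a minor second; the second version is lower, so the direction is down.
Checking another pair — A3 → G#3 — gives the same interval.

down a minor second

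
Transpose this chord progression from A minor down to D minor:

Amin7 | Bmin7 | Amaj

Dmin7 Emin7 Dmaj

A minor down to D minor is a perfect fifth; each chord root moves by that interval while the quality stays the same.
Amin7: root A down a perfect fifth → D, giving Dmin7.
Bmin7: root B down a perfect fifth → E, giving Emin7.
Amaj: root A down a perfect fifth → D, giving Dmaj.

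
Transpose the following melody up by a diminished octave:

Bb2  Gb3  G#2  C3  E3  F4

Bbb3 Gbb4 G3 Cb4 Eb4 Fb5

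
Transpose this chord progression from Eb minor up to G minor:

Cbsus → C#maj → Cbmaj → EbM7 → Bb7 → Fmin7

Eb minor up to G minor is a major third; each chord root moves by that interval while the quality stays the same.
Cbsus: root Cb up a major third → Eb, giving Ebsus.
C#maj: root C# up a major third → E#, giving E#maj.
Cbmaj: root Cb up a major third → Eb, giving Ebmaj.
EbM7: root Eb up a major third → G, giving GM7.
Bb7: root Bb up a major third → D, giving D7.
Fmin7: root F up a major third → A, giving Amin7.

Ebsus E#maj Ebmaj GM7 D7 Amin7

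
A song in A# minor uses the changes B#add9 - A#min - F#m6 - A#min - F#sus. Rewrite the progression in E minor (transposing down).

F#add9 Emin Cm6 Emin Csus

A# minor down to E minor is an augmented fourth; each chord root moves by that interval while the quality stays the same.
B#add9: root B# down an augmented fourth → F#, giving F#add9.
A#min: root A# down an augmented fourth → E, giving Emin.
F#m6: root F# down an augmented fourth → C, giving Cm6.
A#min: root A# down an augmented fourth → E, giving Emin.
F#sus: root F# down an augmented fourth → C, giving Csus.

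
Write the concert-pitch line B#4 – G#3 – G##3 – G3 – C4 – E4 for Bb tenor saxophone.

C##6 A#4 A##4 A4 D5 F#5

Written C4 sounds as Bb2 on the Bb tenor saxophone, so concert pitches are written a major ninth up.
B#4 gives C##6
G#3 gives A#4
G##3 gives A##4
G3 gives A4
C4 gives D5
E4 gives F#5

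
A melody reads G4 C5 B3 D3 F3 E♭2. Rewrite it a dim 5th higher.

Db5 Gb5 F4 Ab3 Cb4 Bbb2

G4 → Db5
C5 → Gb5
B3 → F4
D3 → Ab3
F3 → Cb4
Eb2 → Bbb2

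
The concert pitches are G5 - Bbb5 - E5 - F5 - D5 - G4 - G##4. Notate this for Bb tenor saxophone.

A6 Cb7 F#6 G6 E6 A5 A##5

Written C4 sounds as Bb2 on the Bb tenor saxophone, so concert pitches are written a major ninth up.
G5 gives A6
Bbb5 gives Cb7
E5 gives F#6
F5 gives G6
D5 gives E6
G4 gives A5
G##4 gives A##5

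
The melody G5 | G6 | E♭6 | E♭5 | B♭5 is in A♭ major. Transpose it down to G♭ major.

A♭ major to G♭ major down is a major second, so every note moves down by that interval.
G5 becomes F5
G6 becomes F6
Eb6 becomes Db6
Eb5 becomes Db5
Bb5 becomes Ab5

F5 F6 Db6 Db5 Ab5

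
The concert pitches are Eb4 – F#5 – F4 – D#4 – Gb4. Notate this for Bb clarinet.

F4 G#5 G4 E#4 Ab4

The Bb clarinet sounds a major second below written, so the written part must be a major second above concert — transpose each note up.
Eb4 → F4
F#5 → G#5
F4 → G4
D#4 → E#4
Gb4 → Ab4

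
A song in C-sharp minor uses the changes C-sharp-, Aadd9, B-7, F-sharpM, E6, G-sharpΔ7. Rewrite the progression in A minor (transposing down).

A- Fadd9 G-7 DM C6 EΔ7

C-sharp minor down to A minor is a major third; each chord root moves by that interval while the quality stays the same.
C-sharp-: root C-sharp down a major third → A, giving A-.
Aadd9: root A down a major third → F, giving Fadd9.
B-7: root B down a major third → G, giving G-7.
F-sharpM: root F-sharp down a major third → D, giving DM.
E6: root E down a major third → C, giving C6.
G-sharpΔ7: root G-sharp down a major third → E, giving EΔ7.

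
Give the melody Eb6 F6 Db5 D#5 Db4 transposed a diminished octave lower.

E5 F#5 D4 D##4 D3

Eb6: an octave down reaches E, and 11 semitones makes it E5.
F6: an octave down reaches F, and 11 semitones makes it F#5.
Db5 down a diminished octave is D4.
A diminished octave down from D#5 gives D##4.
A diminished octave down from Db4 gives D3.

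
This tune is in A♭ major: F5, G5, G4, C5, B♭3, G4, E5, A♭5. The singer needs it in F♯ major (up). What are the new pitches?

From A♭ up to F♯ is an augmented sixth; apply that to each pitch.
F5 → D#6
G5 → E#6
G4 → E#5
C5 → A#5
Bb3 → G#4
G4 → E#5
E5 → C##6
Ab5 → F#6

D#6 E#6 E#5 A#5 G#4 E#5 C##6 F#6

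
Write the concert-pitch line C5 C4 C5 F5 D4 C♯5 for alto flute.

F5 F4 F5 Bb5 G4 F#5

Written C4 sounds as G3 on the alto flute, so concert pitches are written a perfect fourth up.
C5 becomes F5
C4 becomes F4
C5 becomes F5
F5 becomes Bb5
D4 becomes G4
C#5 becomes F#5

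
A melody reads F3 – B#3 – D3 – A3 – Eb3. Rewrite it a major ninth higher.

G4 C##5 E4 B4 F4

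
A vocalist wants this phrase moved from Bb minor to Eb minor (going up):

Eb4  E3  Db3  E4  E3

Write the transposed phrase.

Ab4 A3 Gb3 A4 A3

From Bb up to Eb is a perfect fourth; apply that to each pitch.
Eb4 to Ab4
E3 to A3
Db3 to Gb3
E4 to A4
E3 to A3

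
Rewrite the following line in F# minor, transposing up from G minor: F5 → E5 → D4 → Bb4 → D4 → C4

E6 D#6 C#5 A5 C#5 B4

From G up to F# is a major seventh; apply that to each pitch.
F5 becomes E6
E5 becomes D#6
D4 becomes C#5
Bb4 becomes A5
D4 becomes C#5
C4 becomes B4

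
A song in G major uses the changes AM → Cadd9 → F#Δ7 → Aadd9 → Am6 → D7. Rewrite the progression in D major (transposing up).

G major up to D major is a perfect fifth; each chord root moves by that interval while the quality stays the same.
AM: root A up a perfect fifth → E, giving EM.
Cadd9: root C up a perfect fifth → G, giving Gadd9.
F#Δ7: root F# up a perfect fifth → C#, giving C#Δ7.
Aadd9: root A up a perfect fifth → E, giving Eadd9.
Am6: root A up a perfect fifth → E, giving Em6.
D7: root D up a perfect fifth → A, giving A7.

EM Gadd9 C#Δ7 Eadd9 Em6 A7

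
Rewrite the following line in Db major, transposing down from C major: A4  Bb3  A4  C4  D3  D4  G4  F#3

From C down to Db is a major seventh; apply that to each pitch.
A4 to Bb3
Bb3 to Cb3
A4 to Bb3
C4 to Db3
D3 to Eb2
D4 to Eb3
G4 to Ab3
F#3 to G2

Bb3 Cb3 Bb3 Db3 Eb2 Eb3 Ab3 G2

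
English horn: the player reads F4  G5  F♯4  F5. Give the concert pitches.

Bb3 C5 B3 Bb4

The English horn sounds a perfect fifth below written, so transpose each written note down a perfect fifth.
F4 gives Bb3
G5 gives C5
F#4 gives B3
F5 gives Bb4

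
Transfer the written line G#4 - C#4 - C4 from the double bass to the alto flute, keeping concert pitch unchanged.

C#4 F#3 F3

First find concert pitch: the double bass sounds a perfect octave below written, so G#4 C#4 C4 sounds G#3 C#3 C3.
Then write for alto flute: it sounds a perfect fourth below written, so the part must be a perfect fourth above concert.
G#3 → C#4
C#3 → F#3
C3 → F3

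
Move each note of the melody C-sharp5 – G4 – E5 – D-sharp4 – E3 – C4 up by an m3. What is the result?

C#5 → E5
G4 → Bb4
E5 → G5
D#4 → F#4
E3 → G3
C4 → Eb4

E5 Bb4 G5 F#4 G3 Eb4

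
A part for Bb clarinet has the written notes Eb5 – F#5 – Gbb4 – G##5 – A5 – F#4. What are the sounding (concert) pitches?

Db5 E5 Fbb4 F##5 G5 E4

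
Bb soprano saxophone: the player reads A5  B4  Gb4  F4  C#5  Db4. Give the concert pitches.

The Bb soprano saxophone sounds a major second below written, so transpose each written note down a major second.
A5 gives G5
B4 gives A4
Gb4 gives Fb4
F4 gives Eb4
C#5 gives B4
Db4 gives Cb4

G5 A4 Fb4 Eb4 B4 Cb4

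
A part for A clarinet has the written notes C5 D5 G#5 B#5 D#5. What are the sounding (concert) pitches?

The A clarinet sounds a minor third below written, so transpose each written note down a minor third.
C5 → A4
D5 → B4
G#5 → E#5
B#5 → G##5
D#5 → B#4

A4 B4 E#5 G##5 B#4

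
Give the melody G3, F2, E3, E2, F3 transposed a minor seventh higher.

G3 -> F4
F2 -> Eb3
E3 -> D4
E2 -> D3
F3 -> Eb4

F4 Eb3 D4 D3 Eb4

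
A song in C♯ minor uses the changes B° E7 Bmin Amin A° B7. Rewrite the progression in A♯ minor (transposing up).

C♯ minor up to A♯ minor is a major sixth; each chord root moves by that interval while the quality stays the same.
B°: root B up a major sixth → G#, giving G#°.
E7: root E up a major sixth → C#, giving C#7.
Bmin: root B up a major sixth → G#, giving G#min.
Amin: root A up a major sixth → F#, giving F#min.
A°: root A up a major sixth → F#, giving F#°.
B7: root B up a major sixth → G#, giving G#7.

G#° C#7 G#min F#min F#° G#7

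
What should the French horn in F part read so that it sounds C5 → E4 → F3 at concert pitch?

G5 B4 C4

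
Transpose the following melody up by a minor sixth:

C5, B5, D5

Ab5 G6 Bb5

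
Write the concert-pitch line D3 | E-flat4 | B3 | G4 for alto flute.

G3 Ab4 E4 C5

The alto flute sounds a perfect fourth below written, so the written part must be a perfect fourth above concert — transpose each note up.
D3 gives G3
Eb4 gives Ab4
B3 gives E4
G4 gives C5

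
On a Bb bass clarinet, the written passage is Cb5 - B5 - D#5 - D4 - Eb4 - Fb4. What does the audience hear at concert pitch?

Bbb3 A4 C#4 C3 Db3 Ebb3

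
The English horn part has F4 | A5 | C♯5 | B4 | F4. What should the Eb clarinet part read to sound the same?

First find concert pitch: the English horn sounds a perfect fifth below written, so F4 A5 C♯5 B4 F4 sounds Bb3 D5 F#4 E4 Bb3.
Then write for Eb clarinet: it sounds a minor third above written, so the part must be a minor third below concert.
Bb3 → G3
D5 → B4
F#4 → D#4
E4 → C#4
Bb3 → G3

G3 B4 D#4 C#4 G3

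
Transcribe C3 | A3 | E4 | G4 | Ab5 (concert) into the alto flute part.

F3 D4 A4 C5 Db6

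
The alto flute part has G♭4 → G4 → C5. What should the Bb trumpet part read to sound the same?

Eb4 E4 A4

First find concert pitch: the alto flute sounds a perfect fourth below written, so G♭4 G4 C5 sounds Db4 D4 G4.
Then write for Bb trumpet: it sounds a major second below written, so the part must be a major second above concert.
Db4 → Eb4
D4 → E4
G4 → A4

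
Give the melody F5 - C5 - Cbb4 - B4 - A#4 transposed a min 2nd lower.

F5: a second down reaches E, and 1 semitone makes it E5.
A minor second down from C5 gives B4.
Cbb4: a second down reaches B, and 1 semitone makes it Bbb3.
B4: a second down reaches A, and 1 semitone makes it A#4.
A#4 down a minor second is G##4.

E5 B4 Bbb3 A#4 G##4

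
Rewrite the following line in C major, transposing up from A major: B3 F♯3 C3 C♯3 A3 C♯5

D4 A3 Eb3 E3 C4 E5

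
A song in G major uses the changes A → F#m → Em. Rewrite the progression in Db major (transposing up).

G major up to Db major is a diminished fifth; each chord root moves by that interval while the quality stays the same.
A: root A up a diminished fifth → Eb, giving Eb.
F#m: root F# up a diminished fifth → C, giving Cm.
Em: root E up a diminished fifth → Bb, giving Bbm.

Eb Cm Bbm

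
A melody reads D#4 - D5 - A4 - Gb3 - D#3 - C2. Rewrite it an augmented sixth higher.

D#4 becomes B##4
D5 becomes B#5
A4 becomes F##5
Gb3 becomes E4
D#3 becomes B##3
C2 becomes A#2

B##4 B#5 F##5 E4 B##3 A#2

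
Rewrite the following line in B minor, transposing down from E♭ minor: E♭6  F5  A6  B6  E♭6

E♭ minor to B minor down is a diminished fourth, so every note moves down by that interval.
Eb6 gives B5
F5 gives C#5
A6 gives E#6
B6 gives F##6
Eb6 gives B5

B5 C#5 E#6 F##6 B5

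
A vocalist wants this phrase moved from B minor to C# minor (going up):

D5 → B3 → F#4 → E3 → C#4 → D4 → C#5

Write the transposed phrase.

E5 C#4 G#4 F#3 D#4 E4 D#5

B minor to C# minor up is a major second, so every note moves up by that interval.
D5 -> E5
B3 -> C#4
F#4 -> G#4
E3 -> F#3
C#4 -> D#4
D4 -> E4
C#5 -> D#5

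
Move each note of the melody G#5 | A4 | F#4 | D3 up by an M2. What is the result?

A#5 B4 G#4 E3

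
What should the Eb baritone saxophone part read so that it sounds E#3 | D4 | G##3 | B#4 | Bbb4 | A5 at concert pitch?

Written C4 sounds as Eb2 on the Eb baritone saxophone, so concert pitches are written a major thirteenth up.
E#3 becomes C##5
D4 becomes B5
G##3 becomes E##5
B#4 becomes G##6
Bbb4 becomes Gb6
A5 becomes F#7

C##5 B5 E##5 G##6 Gb6 F#7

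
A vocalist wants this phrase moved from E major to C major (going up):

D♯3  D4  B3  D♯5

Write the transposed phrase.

E major to C major up is a minor sixth, so every note moves up by that interval.
D#3 becomes B3
D4 becomes Bb4
B3 becomes G4
D#5 becomes B5

B3 Bb4 G4 B5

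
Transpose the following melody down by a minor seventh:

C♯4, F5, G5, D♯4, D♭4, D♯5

D#3 G4 A4 E#3 Eb3 E#4

C#4 gives D#3
F5 gives G4
G5 gives A4
D#4 gives E#3
Db4 gives Eb3
D#5 gives E#4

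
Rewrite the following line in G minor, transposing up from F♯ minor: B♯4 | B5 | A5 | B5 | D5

F♯ minor to G minor up is a minor second, so every note moves up by that interval.
B#4 to C#5
B5 to C6
A5 to Bb5
B5 to C6
D5 to Eb5

C#5 C6 Bb5 C6 Eb5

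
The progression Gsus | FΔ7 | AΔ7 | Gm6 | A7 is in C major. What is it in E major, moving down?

Bsus AΔ7 C#Δ7 Bm6 C#7

C major down to E major is a minor sixth; each chord root moves by that interval while the quality stays the same.
Gsus: root G down a minor sixth → B, giving Bsus.
FΔ7: root F down a minor sixth → A, giving AΔ7.
AΔ7: root A down a minor sixth → C#, giving C#Δ7.
Gm6: root G down a minor sixth → B, giving Bm6.
A7: root A down a minor sixth → C#, giving C#7.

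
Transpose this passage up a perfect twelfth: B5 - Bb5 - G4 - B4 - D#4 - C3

F#7 F7 D6 F#6 A#5 G4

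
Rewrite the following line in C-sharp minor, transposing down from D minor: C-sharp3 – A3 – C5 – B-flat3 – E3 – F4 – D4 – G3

D minor to C-sharp minor down is a minor second, so every note moves down by that interval.
C#3 to B#2
A3 to G#3
C5 to B4
Bb3 to A3
E3 to D#3
F4 to E4
D4 to C#4
G3 to F#3

B#2 G#3 B4 A3 D#3 E4 C#4 F#3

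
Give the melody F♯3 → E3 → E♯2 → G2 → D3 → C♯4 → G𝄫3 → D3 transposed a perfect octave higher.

A perfect octave up from F#3 gives F#4.
E3: an octave up reaches E, and 12 semitones makes it E4.
E#2: an octave up reaches E, and 12 semitones makes it E#3.
A perfect octave up from G2 gives G3.
D3: an octave up reaches D, and 12 semitones makes it D4.
C#4: an octave up reaches C, and 12 semitones makes it C#5.
Gbb3 up a perfect octave is Gbb4.
A perfect octave up from D3 gives D4.

F#4 E4 E#3 G3 D4 C#5 Gbb4 D4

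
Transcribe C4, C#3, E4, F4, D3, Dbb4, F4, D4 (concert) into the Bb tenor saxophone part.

D5 D#4 F#5 G5 E4 Ebb5 G5 E5

Written C4 sounds as Bb2 on the Bb tenor saxophone, so concert pitches are written a major ninth up.
C4 to D5
C#3 to D#4
E4 to F#5
F4 to G5
D3 to E4
Dbb4 to Ebb5
F4 to G5
D4 to E5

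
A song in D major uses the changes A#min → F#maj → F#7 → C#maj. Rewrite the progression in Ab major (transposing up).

D major up to Ab major is a diminished fifth; each chord root moves by that interval while the quality stays the same.
A#min: root A# up a diminished fifth → E, giving Emin.
F#maj: root F# up a diminished fifth → C, giving Cmaj.
F#7: root F# up a diminished fifth → C, giving C7.
C#maj: root C# up a diminished fifth → G, giving Gmaj.

Emin Cmaj C7 Gmaj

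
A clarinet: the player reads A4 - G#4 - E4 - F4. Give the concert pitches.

F#4 E#4 C#4 D4

Written C4 on the A clarinet sounds as A3, a minor third lower; apply that shift to every note.
A4 gives F#4
G#4 gives E#4
E4 gives C#4
F4 gives D4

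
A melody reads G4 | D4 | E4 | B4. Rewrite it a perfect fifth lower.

C4 G3 A3 E4

G4 gives C4
D4 gives G3
E4 gives A3
B4 gives E4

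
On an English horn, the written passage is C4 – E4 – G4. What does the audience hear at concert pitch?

F3 A3 C4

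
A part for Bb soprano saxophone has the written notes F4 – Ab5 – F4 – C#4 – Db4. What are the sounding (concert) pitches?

The Bb soprano saxophone sounds a major second below written, so transpose each written note down a major second.
F4 gives Eb4
Ab5 gives Gb5
F4 gives Eb4
C#4 gives B3
Db4 gives Cb4

Eb4 Gb5 Eb4 B3 Cb4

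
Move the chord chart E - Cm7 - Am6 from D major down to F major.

D major down to F major is a major sixth; each chord root moves by that interval while the quality stays the same.
E: root E down a major sixth → G, giving G.
Cm7: root C down a major sixth → Eb, giving Ebm7.
Am6: root A down a major sixth → C, giving Cm6.

G Ebm7 Cm6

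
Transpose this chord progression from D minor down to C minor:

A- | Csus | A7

G- Bbsus G7

D minor down to C minor is a major second; each chord root moves by that interval while the quality stays the same.
A-: root A down a major second → G, giving G-.
Csus: root C down a major second → Bb, giving Bbsus.
A7: root A down a major second → G, giving G7.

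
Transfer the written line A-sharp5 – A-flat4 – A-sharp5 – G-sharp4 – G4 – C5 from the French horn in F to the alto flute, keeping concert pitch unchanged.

G#5 Gb4 G#5 F#4 F4 Bb4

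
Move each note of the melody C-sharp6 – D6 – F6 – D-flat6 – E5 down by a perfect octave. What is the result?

C#6 -> C#5
D6 -> D5
F6 -> F5
Db6 -> Db5
E5 -> E4

C#5 D5 F5 Db5 E4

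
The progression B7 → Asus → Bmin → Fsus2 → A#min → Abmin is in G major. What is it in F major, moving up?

G major up to F major is a minor seventh; each chord root moves by that interval while the quality stays the same.
B7: root B up a minor seventh → A, giving A7.
Asus: root A up a minor seventh → G, giving Gsus.
Bmin: root B up a minor seventh → A, giving Amin.
Fsus2: root F up a minor seventh → Eb, giving Ebsus2.
A#min: root A# up a minor seventh → G#, giving G#min.
Abmin: root Ab up a minor seventh → Gb, giving Gbmin.

A7 Gsus Amin Ebsus2 G#min Gbmin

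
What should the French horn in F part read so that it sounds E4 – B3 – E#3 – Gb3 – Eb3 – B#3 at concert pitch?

B4 F#4 B#3 Db4 Bb3 F##4

The French horn in F sounds a perfect fifth below written, so the written part must be a perfect fifth above concert — transpose each note up.
E4 → B4
B3 → F#4
E#3 → B#3
Gb3 → Db4
Eb3 → Bb3
B#3 → F##4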